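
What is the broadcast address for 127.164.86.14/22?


Network: 127.164.84.0/22
Host bits = 10
Set all host bits to 1:
Broadcast: 127.164.87.255


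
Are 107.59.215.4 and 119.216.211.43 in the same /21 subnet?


Mask: 255.255.248.0
107.59.215.4 AND mask = 107.59.208.0
119.216.211.43 AND mask = 119.216.208.0
No, different subnets (107.59.208.0 vs 119.216.208.0)


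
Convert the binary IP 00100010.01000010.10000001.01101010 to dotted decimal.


00100010 = 34
01000010 = 66
10000001 = 129
01101010 = 106
IP: 34.66.129.106


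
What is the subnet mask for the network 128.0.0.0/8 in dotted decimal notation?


/8 means 8 network bits, 24 host bits
Binary: 11111111000000000000000000000000
Mask: 255.0.0.0


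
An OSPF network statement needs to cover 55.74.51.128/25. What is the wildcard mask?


Subnet mask: 255.255.255.128
Wildcard = 255.255.255.255 - subnet mask
255 - 255 = 0
255 - 255 = 0
255 - 255 = 0
255 - 128 = 127
Wildcard: 0.0.0.127


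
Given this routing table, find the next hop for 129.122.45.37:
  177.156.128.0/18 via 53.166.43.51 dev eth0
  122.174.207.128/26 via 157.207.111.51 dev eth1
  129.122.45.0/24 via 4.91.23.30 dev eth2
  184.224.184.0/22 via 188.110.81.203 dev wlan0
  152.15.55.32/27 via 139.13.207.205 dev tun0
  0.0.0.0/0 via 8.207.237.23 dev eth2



Longest prefix match for 129.122.45.37:
  /18 177.156.128.0: no
  /26 122.174.207.128: no
  /24 129.122.45.0: MATCH
  /22 184.224.184.0: no
  /27 152.15.55.32: no
  /0 0.0.0.0: MATCH
Selected: next-hop 4.91.23.30 via eth2 (matched /24)


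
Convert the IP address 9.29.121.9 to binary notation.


9 = 00001001
29 = 00011101
121 = 01111001
9 = 00001001
Binary: 00001001.00011101.01111001.00001001


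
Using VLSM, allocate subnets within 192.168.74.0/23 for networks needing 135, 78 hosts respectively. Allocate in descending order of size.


135 hosts -> /24 (254 usable): 192.168.74.0/24
78 hosts -> /25 (126 usable): 192.168.75.0/25
Allocation: 192.168.74.0/24 (135 hosts, 254 usable); 192.168.75.0/25 (78 hosts, 126 usable)


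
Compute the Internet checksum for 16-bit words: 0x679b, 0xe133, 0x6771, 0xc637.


Sum all words (with carry folding):
+ 0x679b = 0x679b
+ 0xe133 = 0x48cf
+ 0x6771 = 0xb040
+ 0xc637 = 0x7678
One's complement: ~0x7678
Checksum = 0x8987


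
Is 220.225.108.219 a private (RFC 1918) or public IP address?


RFC 1918 private ranges:
  10.0.0.0/8 (10.0.0.0 - 10.255.255.255)
  172.16.0.0/12 (172.16.0.0 - 172.31.255.255)
  192.168.0.0/16 (192.168.0.0 - 192.168.255.255)
Public (not in any RFC 1918 range)


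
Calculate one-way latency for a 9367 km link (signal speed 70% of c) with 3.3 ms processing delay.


Speed = 0.7 * 3e5 km/s = 210000 km/s
Propagation delay = 9367 / 210000 = 0.0446 s = 44.6048 ms
Processing delay = 3.3 ms
Total one-way latency = 47.9048 ms


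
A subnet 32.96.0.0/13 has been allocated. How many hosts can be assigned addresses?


Host bits = 32 - 13 = 19
Total addresses = 2^19 = 524288
Usable = total - 2 (network and broadcast)
Usable hosts: 524286


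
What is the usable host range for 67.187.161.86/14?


Network: 67.184.0.0
Broadcast: 67.187.255.255
First usable = network + 1
Last usable = broadcast - 1
Range: 67.184.0.1 to 67.187.255.254


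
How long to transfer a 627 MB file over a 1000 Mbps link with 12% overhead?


Effective throughput = 1000 * (1 - 12/100) = 880 Mbps
File size in Mb = 627 * 8 = 5016 Mb
Time = 5016 / 880
Time = 5.7 seconds


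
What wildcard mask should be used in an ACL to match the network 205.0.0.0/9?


Subnet mask: 255.128.0.0
Wildcard = 255.255.255.255 - subnet mask
255 - 255 = 0
255 - 128 = 127
255 - 0 = 255
255 - 0 = 255
Wildcard: 0.127.255.255


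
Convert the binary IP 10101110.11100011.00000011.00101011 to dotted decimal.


10101110 = 174
11100011 = 227
00000011 = 3
00101011 = 43
IP: 174.227.3.43


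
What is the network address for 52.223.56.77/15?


IP:   00110100.11011111.00111000.01001101
Mask: 11111111.11111110.00000000.00000000
AND operation:
Net:  00110100.11011110.00000000.00000000
Network: 52.222.0.0/15


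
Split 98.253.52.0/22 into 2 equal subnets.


New prefix = 22 + 1 = 23
Each subnet has 512 addresses
  98.253.52.0/23
  98.253.54.0/23
Subnets: 98.253.52.0/23, 98.253.54.0/23


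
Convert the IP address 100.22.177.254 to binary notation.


100 = 01100100
22 = 00010110
177 = 10110001
254 = 11111110
Binary: 01100100.00010110.10110001.11111110


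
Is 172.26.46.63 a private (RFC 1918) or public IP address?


RFC 1918 private ranges:
  10.0.0.0/8 (10.0.0.0 - 10.255.255.255)
  172.16.0.0/12 (172.16.0.0 - 172.31.255.255)
  192.168.0.0/16 (192.168.0.0 - 192.168.255.255)
Private (in 172.16.0.0/12)


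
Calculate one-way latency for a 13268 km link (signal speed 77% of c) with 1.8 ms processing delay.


Speed = 0.77 * 3e5 km/s = 231000 km/s
Propagation delay = 13268 / 231000 = 0.0574 s = 57.4372 ms
Processing delay = 1.8 ms
Total one-way latency = 59.2372 ms


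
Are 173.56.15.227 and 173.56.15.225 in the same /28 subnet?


Mask: 255.255.255.240
173.56.15.227 AND mask = 173.56.15.224
173.56.15.225 AND mask = 173.56.15.224
Yes, same subnet (173.56.15.224)


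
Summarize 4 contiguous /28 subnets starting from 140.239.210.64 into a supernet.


Original prefix: /28
Number of subnets: 4 = 2^2
New prefix = 28 - 2 = 26
Supernet: 140.239.210.64/26


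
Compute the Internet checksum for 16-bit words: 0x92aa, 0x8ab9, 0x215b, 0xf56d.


Sum all words (with carry folding):
+ 0x92aa = 0x92aa
+ 0x8ab9 = 0x1d64
+ 0x215b = 0x3ebf
+ 0xf56d = 0x342d
One's complement: ~0x342d
Checksum = 0xcbd2


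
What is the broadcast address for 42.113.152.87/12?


Network: 42.112.0.0/12
Host bits = 20
Set all host bits to 1:
Broadcast: 42.127.255.255


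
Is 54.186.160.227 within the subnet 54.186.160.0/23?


Subnet network: 54.186.160.0
Test IP AND mask: 54.186.160.0
Yes, 54.186.160.227 is in 54.186.160.0/23


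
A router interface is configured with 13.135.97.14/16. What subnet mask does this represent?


/16 means 16 network bits, 16 host bits
Binary: 11111111111111110000000000000000
Mask: 255.255.0.0


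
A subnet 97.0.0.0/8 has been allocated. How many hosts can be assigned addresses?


Host bits = 32 - 8 = 24
Total addresses = 2^24 = 16777216
Usable = total - 2 (network and broadcast)
Usable hosts: 16777214


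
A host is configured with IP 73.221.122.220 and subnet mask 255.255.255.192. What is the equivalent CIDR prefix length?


Binary: 11111111.11111111.11111111.11000000
Count leading 1s
Prefix: /26


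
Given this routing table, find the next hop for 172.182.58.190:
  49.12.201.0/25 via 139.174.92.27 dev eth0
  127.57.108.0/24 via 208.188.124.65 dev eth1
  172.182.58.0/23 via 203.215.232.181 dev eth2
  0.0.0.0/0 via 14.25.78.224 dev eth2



Longest prefix match for 172.182.58.190:
  /25 49.12.201.0: no
  /24 127.57.108.0: no
  /23 172.182.58.0: MATCH
  /0 0.0.0.0: MATCH
Selected: next-hop 203.215.232.181 via eth2 (matched /23)


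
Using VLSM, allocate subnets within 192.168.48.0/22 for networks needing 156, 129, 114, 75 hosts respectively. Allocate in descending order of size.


156 hosts -> /24 (254 usable): 192.168.48.0/24
129 hosts -> /24 (254 usable): 192.168.49.0/24
114 hosts -> /25 (126 usable): 192.168.50.0/25
75 hosts -> /25 (126 usable): 192.168.50.128/25
Allocation: 192.168.48.0/24 (156 hosts, 254 usable); 192.168.49.0/24 (129 hosts, 254 usable); 192.168.50.0/25 (114 hosts, 126 usable); 192.168.50.128/25 (75 hosts, 126 usable)


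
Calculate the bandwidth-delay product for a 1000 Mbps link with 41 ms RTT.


BDP = bandwidth * RTT
= 1000 Mbps * 41 ms
= 1000 * 1e6 * 41 / 1000 bits
= 41000000 bits
= 5125000 bytes
= 5004.8828 KB
BDP = 41000000 bits (5125000 bytes)


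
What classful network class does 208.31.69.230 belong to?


First octet: 208
Binary: 11010000
110xxxxx -> Class C (192-223)
Class C, default mask 255.255.255.0 (/24)


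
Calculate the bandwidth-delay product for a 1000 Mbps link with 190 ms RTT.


BDP = bandwidth * RTT
= 1000 Mbps * 190 ms
= 1000 * 1e6 * 190 / 1000 bits
= 190000000 bits
= 23750000 bytes
= 23193.3594 KB
BDP = 190000000 bits (23750000 bytes)


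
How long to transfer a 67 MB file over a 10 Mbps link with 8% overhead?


Effective throughput = 10 * (1 - 8/100) = 9.2 Mbps
File size in Mb = 67 * 8 = 536 Mb
Time = 536 / 9.2
Time = 58.2609 seconds


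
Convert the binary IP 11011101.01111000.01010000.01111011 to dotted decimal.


11011101 = 221
01111000 = 120
01010000 = 80
01111011 = 123
IP: 221.120.80.123


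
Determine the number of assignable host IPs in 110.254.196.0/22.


Host bits = 32 - 22 = 10
Total addresses = 2^10 = 1024
Usable = total - 2 (network and broadcast)
Usable hosts: 1022


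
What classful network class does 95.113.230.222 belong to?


First octet: 95
Binary: 01011111
0xxxxxxx -> Class A (1-126)
Class A, default mask 255.0.0.0 (/8)


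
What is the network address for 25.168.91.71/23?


IP:   00011001.10101000.01011011.01000111
Mask: 11111111.11111111.11111110.00000000
AND operation:
Net:  00011001.10101000.01011010.00000000
Network: 25.168.90.0/23


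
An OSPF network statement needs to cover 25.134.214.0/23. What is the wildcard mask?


Subnet mask: 255.255.254.0
Wildcard = 255.255.255.255 - subnet mask
255 - 255 = 0
255 - 255 = 0
255 - 254 = 1
255 - 0 = 255
Wildcard: 0.0.1.255


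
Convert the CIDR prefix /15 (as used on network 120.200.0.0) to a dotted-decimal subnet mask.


/15 means 15 network bits, 17 host bits
Binary: 11111111111111100000000000000000
Mask: 255.254.0.0


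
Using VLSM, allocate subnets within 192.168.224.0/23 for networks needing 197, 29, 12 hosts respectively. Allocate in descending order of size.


197 hosts -> /24 (254 usable): 192.168.224.0/24
29 hosts -> /27 (30 usable): 192.168.225.0/27
12 hosts -> /28 (14 usable): 192.168.225.32/28
Allocation: 192.168.224.0/24 (197 hosts, 254 usable); 192.168.225.0/27 (29 hosts, 30 usable); 192.168.225.32/28 (12 hosts, 14 usable)


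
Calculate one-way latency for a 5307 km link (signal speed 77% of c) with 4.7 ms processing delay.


Speed = 0.77 * 3e5 km/s = 231000 km/s
Propagation delay = 5307 / 231000 = 0.023 s = 22.974 ms
Processing delay = 4.7 ms
Total one-way latency = 27.674 ms


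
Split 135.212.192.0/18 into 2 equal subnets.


New prefix = 18 + 1 = 19
Each subnet has 8192 addresses
  135.212.192.0/19
  135.212.224.0/19
Subnets: 135.212.192.0/19, 135.212.224.0/19


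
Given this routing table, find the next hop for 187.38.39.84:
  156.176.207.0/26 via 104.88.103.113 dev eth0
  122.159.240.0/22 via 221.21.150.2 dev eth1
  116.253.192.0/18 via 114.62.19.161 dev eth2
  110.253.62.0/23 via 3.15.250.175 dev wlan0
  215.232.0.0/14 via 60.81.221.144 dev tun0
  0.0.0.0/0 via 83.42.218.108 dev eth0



Longest prefix match for 187.38.39.84:
  /26 156.176.207.0: no
  /22 122.159.240.0: no
  /18 116.253.192.0: no
  /23 110.253.62.0: no
  /14 215.232.0.0: no
  /0 0.0.0.0: MATCH
Selected: next-hop 83.42.218.108 via eth0 (matched /0)


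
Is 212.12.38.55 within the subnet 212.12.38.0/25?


Subnet network: 212.12.38.0
Test IP AND mask: 212.12.38.0
Yes, 212.12.38.55 is in 212.12.38.0/25


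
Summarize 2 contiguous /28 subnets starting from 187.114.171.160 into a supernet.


Original prefix: /28
Number of subnets: 2 = 2^1
New prefix = 28 - 1 = 27
Supernet: 187.114.171.160/27


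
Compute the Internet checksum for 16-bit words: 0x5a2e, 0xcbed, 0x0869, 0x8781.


Sum all words (with carry folding):
+ 0x5a2e = 0x5a2e
+ 0xcbed = 0x261c
+ 0x0869 = 0x2e85
+ 0x8781 = 0xb606
One's complement: ~0xb606
Checksum = 0x49f9


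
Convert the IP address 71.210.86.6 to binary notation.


71 = 01000111
210 = 11010010
86 = 01010110
6 = 00000110
Binary: 01000111.11010010.01010110.00000110


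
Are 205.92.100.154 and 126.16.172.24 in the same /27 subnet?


Mask: 255.255.255.224
205.92.100.154 AND mask = 205.92.100.128
126.16.172.24 AND mask = 126.16.172.0
No, different subnets (205.92.100.128 vs 126.16.172.0)


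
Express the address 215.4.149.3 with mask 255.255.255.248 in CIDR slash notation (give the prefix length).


Binary: 11111111.11111111.11111111.11111000
Count leading 1s
Prefix: /29


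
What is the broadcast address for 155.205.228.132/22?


Network: 155.205.228.0/22
Host bits = 10
Set all host bits to 1:
Broadcast: 155.205.231.255


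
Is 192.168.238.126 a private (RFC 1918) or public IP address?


RFC 1918 private ranges:
  10.0.0.0/8 (10.0.0.0 - 10.255.255.255)
  172.16.0.0/12 (172.16.0.0 - 172.31.255.255)
  192.168.0.0/16 (192.168.0.0 - 192.168.255.255)
Private (in 192.168.0.0/16)


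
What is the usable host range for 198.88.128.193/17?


Network: 198.88.128.0
Broadcast: 198.88.255.255
First usable = network + 1
Last usable = broadcast - 1
Range: 198.88.128.1 to 198.88.255.254


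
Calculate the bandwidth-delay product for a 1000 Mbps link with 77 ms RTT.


BDP = bandwidth * RTT
= 1000 Mbps * 77 ms
= 1000 * 1e6 * 77 / 1000 bits
= 77000000 bits
= 9625000 bytes
= 9399.4141 KB
BDP = 77000000 bits (9625000 bytes)


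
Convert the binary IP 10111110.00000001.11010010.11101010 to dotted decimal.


10111110 = 190
00000001 = 1
11010010 = 210
11101010 = 234
IP: 190.1.210.234


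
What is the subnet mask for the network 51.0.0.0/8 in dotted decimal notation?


/8 means 8 network bits, 24 host bits
Binary: 11111111000000000000000000000000
Mask: 255.0.0.0


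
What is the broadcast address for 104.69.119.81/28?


Network: 104.69.119.80/28
Host bits = 4
Set all host bits to 1:
Broadcast: 104.69.119.95


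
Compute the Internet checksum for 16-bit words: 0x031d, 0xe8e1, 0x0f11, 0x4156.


Sum all words (with carry folding):
+ 0x031d = 0x031d
+ 0xe8e1 = 0xebfe
+ 0x0f11 = 0xfb0f
+ 0x4156 = 0x3c66
One's complement: ~0x3c66
Checksum = 0xc399


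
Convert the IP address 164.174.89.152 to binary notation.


164 = 10100100
174 = 10101110
89 = 01011001
152 = 10011000
Binary: 10100100.10101110.01011001.10011000


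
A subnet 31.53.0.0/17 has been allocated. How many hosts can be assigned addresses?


Host bits = 32 - 17 = 15
Total addresses = 2^15 = 32768
Usable = total - 2 (network and broadcast)
Usable hosts: 32766


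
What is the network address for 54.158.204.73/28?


IP:   00110110.10011110.11001100.01001001
Mask: 11111111.11111111.11111111.11110000
AND operation:
Net:  00110110.10011110.11001100.01000000
Network: 54.158.204.64/28


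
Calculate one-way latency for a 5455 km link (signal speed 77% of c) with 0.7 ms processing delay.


Speed = 0.77 * 3e5 km/s = 231000 km/s
Propagation delay = 5455 / 231000 = 0.0236 s = 23.6147 ms
Processing delay = 0.7 ms
Total one-way latency = 24.3147 ms


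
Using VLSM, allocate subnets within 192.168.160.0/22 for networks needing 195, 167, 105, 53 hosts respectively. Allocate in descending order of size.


195 hosts -> /24 (254 usable): 192.168.160.0/24
167 hosts -> /24 (254 usable): 192.168.161.0/24
105 hosts -> /25 (126 usable): 192.168.162.0/25
53 hosts -> /26 (62 usable): 192.168.162.128/26
Allocation: 192.168.160.0/24 (195 hosts, 254 usable); 192.168.161.0/24 (167 hosts, 254 usable); 192.168.162.0/25 (105 hosts, 126 usable); 192.168.162.128/26 (53 hosts, 62 usable)


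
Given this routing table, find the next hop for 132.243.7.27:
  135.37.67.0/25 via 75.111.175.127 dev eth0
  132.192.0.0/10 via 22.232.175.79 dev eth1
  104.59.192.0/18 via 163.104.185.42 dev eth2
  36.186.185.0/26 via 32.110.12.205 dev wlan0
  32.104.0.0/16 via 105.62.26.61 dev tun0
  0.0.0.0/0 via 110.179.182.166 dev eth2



Longest prefix match for 132.243.7.27:
  /25 135.37.67.0: no
  /10 132.192.0.0: MATCH
  /18 104.59.192.0: no
  /26 36.186.185.0: no
  /16 32.104.0.0: no
  /0 0.0.0.0: MATCH
Selected: next-hop 22.232.175.79 via eth1 (matched /10)


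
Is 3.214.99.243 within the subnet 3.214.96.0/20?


Subnet network: 3.214.96.0
Test IP AND mask: 3.214.96.0
Yes, 3.214.99.243 is in 3.214.96.0/20


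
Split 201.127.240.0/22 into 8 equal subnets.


New prefix = 22 + 3 = 25
Each subnet has 128 addresses
  201.127.240.0/25
  201.127.240.128/25
  201.127.241.0/25
  201.127.241.128/25
  201.127.242.0/25
  201.127.242.128/25
  201.127.243.0/25
  201.127.243.128/25
Subnets: 201.127.240.0/25, 201.127.240.128/25, 201.127.241.0/25, 201.127.241.128/25, 201.127.242.0/25, 201.127.242.128/25, 201.127.243.0/25, 201.127.243.128/25


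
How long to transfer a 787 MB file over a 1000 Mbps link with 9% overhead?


Effective throughput = 1000 * (1 - 9/100) = 910 Mbps
File size in Mb = 787 * 8 = 6296 Mb
Time = 6296 / 910
Time = 6.9187 seconds


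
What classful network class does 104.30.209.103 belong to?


First octet: 104
Binary: 01101000
0xxxxxxx -> Class A (1-126)
Class A, default mask 255.0.0.0 (/8)


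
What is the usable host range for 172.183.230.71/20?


Network: 172.183.224.0
Broadcast: 172.183.239.255
First usable = network + 1
Last usable = broadcast - 1
Range: 172.183.224.1 to 172.183.239.254


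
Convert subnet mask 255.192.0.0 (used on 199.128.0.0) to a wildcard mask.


Subnet mask: 255.192.0.0
Wildcard = 255.255.255.255 - subnet mask
255 - 255 = 0
255 - 192 = 63
255 - 0 = 255
255 - 0 = 255
Wildcard: 0.63.255.255


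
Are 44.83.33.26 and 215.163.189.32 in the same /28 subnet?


Mask: 255.255.255.240
44.83.33.26 AND mask = 44.83.33.16
215.163.189.32 AND mask = 215.163.189.32
No, different subnets (44.83.33.16 vs 215.163.189.32)


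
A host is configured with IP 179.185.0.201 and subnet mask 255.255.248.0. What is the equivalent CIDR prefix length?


Binary: 11111111.11111111.11111000.00000000
Count leading 1s
Prefix: /21


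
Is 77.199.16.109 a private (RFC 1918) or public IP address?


RFC 1918 private ranges:
  10.0.0.0/8 (10.0.0.0 - 10.255.255.255)
  172.16.0.0/12 (172.16.0.0 - 172.31.255.255)
  192.168.0.0/16 (192.168.0.0 - 192.168.255.255)
Public (not in any RFC 1918 range)


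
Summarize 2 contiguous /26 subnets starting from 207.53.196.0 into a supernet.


Original prefix: /26
Number of subnets: 2 = 2^1
New prefix = 26 - 1 = 25
Supernet: 207.53.196.0/25


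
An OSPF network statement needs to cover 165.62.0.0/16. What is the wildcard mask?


Subnet mask: 255.255.0.0
Wildcard = 255.255.255.255 - subnet mask
255 - 255 = 0
255 - 255 = 0
255 - 0 = 255
255 - 0 = 255
Wildcard: 0.0.255.255


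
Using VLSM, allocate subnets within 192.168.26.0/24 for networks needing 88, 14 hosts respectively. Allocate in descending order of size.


88 hosts -> /25 (126 usable): 192.168.26.0/25
14 hosts -> /28 (14 usable): 192.168.26.128/28
Allocation: 192.168.26.0/25 (88 hosts, 126 usable); 192.168.26.128/28 (14 hosts, 14 usable)


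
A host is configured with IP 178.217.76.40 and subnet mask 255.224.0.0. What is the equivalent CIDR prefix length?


Binary: 11111111.11100000.00000000.00000000
Count leading 1s
Prefix: /11


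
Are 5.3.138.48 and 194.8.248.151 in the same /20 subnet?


Mask: 255.255.240.0
5.3.138.48 AND mask = 5.3.128.0
194.8.248.151 AND mask = 194.8.240.0
No, different subnets (5.3.128.0 vs 194.8.240.0)


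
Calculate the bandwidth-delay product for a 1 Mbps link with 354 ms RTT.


BDP = bandwidth * RTT
= 1 Mbps * 354 ms
= 1 * 1e6 * 354 / 1000 bits
= 354000 bits
= 44250 bytes
= 43.2129 KB
BDP = 354000 bits (44250 bytes)


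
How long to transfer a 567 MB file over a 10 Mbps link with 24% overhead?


Effective throughput = 10 * (1 - 24/100) = 7.6 Mbps
File size in Mb = 567 * 8 = 4536 Mb
Time = 4536 / 7.6
Time = 596.8421 seconds


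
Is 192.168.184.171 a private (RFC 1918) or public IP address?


RFC 1918 private ranges:
  10.0.0.0/8 (10.0.0.0 - 10.255.255.255)
  172.16.0.0/12 (172.16.0.0 - 172.31.255.255)
  192.168.0.0/16 (192.168.0.0 - 192.168.255.255)
Private (in 192.168.0.0/16)


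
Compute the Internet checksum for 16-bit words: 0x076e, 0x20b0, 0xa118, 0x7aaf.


Sum all words (with carry folding):
+ 0x076e = 0x076e
+ 0x20b0 = 0x281e
+ 0xa118 = 0xc936
+ 0x7aaf = 0x43e6
One's complement: ~0x43e6
Checksum = 0xbc19


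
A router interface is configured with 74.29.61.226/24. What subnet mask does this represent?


/24 means 24 network bits, 8 host bits
Binary: 11111111111111111111111100000000
Mask: 255.255.255.0


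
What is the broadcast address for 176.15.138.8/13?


Network: 176.8.0.0/13
Host bits = 19
Set all host bits to 1:
Broadcast: 176.15.255.255


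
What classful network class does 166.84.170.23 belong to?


First octet: 166
Binary: 10100110
10xxxxxx -> Class B (128-191)
Class B, default mask 255.255.0.0 (/16)


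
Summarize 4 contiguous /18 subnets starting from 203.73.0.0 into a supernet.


Original prefix: /18
Number of subnets: 4 = 2^2
New prefix = 18 - 2 = 16
Supernet: 203.73.0.0/16


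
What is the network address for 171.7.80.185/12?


IP:   10101011.00000111.01010000.10111001
Mask: 11111111.11110000.00000000.00000000
AND operation:
Net:  10101011.00000000.00000000.00000000
Network: 171.0.0.0/12


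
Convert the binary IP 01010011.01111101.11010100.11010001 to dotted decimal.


01010011 = 83
01111101 = 125
11010100 = 212
11010001 = 209
IP: 83.125.212.209


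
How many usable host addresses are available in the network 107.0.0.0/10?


Host bits = 32 - 10 = 22
Total addresses = 2^22 = 4194304
Usable = total - 2 (network and broadcast)
Usable hosts: 4194302


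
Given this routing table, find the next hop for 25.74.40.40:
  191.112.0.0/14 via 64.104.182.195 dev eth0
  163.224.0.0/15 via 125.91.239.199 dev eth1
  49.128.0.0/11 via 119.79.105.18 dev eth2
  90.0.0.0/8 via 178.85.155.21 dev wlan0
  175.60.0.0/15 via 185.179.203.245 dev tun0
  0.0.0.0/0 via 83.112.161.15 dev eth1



Longest prefix match for 25.74.40.40:
  /14 191.112.0.0: no
  /15 163.224.0.0: no
  /11 49.128.0.0: no
  /8 90.0.0.0: no
  /15 175.60.0.0: no
  /0 0.0.0.0: MATCH
Selected: next-hop 83.112.161.15 via eth1 (matched /0)


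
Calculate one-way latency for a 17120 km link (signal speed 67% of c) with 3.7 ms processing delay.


Speed = 0.67 * 3e5 km/s = 201000 km/s
Propagation delay = 17120 / 201000 = 0.0852 s = 85.1741 ms
Processing delay = 3.7 ms
Total one-way latency = 88.8741 ms


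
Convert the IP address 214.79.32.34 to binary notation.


214 = 11010110
79 = 01001111
32 = 00100000
34 = 00100010
Binary: 11010110.01001111.00100000.00100010


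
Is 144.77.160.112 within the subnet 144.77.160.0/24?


Subnet network: 144.77.160.0
Test IP AND mask: 144.77.160.0
Yes, 144.77.160.112 is in 144.77.160.0/24


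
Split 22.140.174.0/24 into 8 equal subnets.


New prefix = 24 + 3 = 27
Each subnet has 32 addresses
  22.140.174.0/27
  22.140.174.32/27
  22.140.174.64/27
  22.140.174.96/27
  22.140.174.128/27
  22.140.174.160/27
  22.140.174.192/27
  22.140.174.224/27
Subnets: 22.140.174.0/27, 22.140.174.32/27, 22.140.174.64/27, 22.140.174.96/27, 22.140.174.128/27, 22.140.174.160/27, 22.140.174.192/27, 22.140.174.224/27


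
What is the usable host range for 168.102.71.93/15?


Network: 168.102.0.0
Broadcast: 168.103.255.255
First usable = network + 1
Last usable = broadcast - 1
Range: 168.102.0.1 to 168.103.255.254


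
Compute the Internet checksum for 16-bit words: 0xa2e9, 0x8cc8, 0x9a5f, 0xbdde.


Sum all words (with carry folding):
+ 0xa2e9 = 0xa2e9
+ 0x8cc8 = 0x2fb2
+ 0x9a5f = 0xca11
+ 0xbdde = 0x87f0
One's complement: ~0x87f0
Checksum = 0x780f


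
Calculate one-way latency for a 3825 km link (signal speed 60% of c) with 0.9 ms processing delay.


Speed = 0.6 * 3e5 km/s = 180000 km/s
Propagation delay = 3825 / 180000 = 0.0213 s = 21.25 ms
Processing delay = 0.9 ms
Total one-way latency = 22.15 ms


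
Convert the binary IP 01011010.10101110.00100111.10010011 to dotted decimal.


01011010 = 90
10101110 = 174
00100111 = 39
10010011 = 147
IP: 90.174.39.147


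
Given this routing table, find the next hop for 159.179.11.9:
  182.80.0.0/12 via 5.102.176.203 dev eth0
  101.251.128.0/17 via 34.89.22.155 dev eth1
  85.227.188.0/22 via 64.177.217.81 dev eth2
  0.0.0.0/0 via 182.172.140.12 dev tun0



Longest prefix match for 159.179.11.9:
  /12 182.80.0.0: no
  /17 101.251.128.0: no
  /22 85.227.188.0: no
  /0 0.0.0.0: MATCH
Selected: next-hop 182.172.140.12 via tun0 (matched /0)


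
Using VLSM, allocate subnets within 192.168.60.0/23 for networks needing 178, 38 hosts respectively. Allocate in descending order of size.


178 hosts -> /24 (254 usable): 192.168.60.0/24
38 hosts -> /26 (62 usable): 192.168.61.0/26
Allocation: 192.168.60.0/24 (178 hosts, 254 usable); 192.168.61.0/26 (38 hosts, 62 usable)


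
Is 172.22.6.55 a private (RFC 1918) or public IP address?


RFC 1918 private ranges:
  10.0.0.0/8 (10.0.0.0 - 10.255.255.255)
  172.16.0.0/12 (172.16.0.0 - 172.31.255.255)
  192.168.0.0/16 (192.168.0.0 - 192.168.255.255)
Private (in 172.16.0.0/12)


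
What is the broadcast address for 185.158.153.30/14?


Network: 185.156.0.0/14
Host bits = 18
Set all host bits to 1:
Broadcast: 185.159.255.255


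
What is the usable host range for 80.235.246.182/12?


Network: 80.224.0.0
Broadcast: 80.239.255.255
First usable = network + 1
Last usable = broadcast - 1
Range: 80.224.0.1 to 80.239.255.254


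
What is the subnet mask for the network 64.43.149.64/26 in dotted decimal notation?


/26 means 26 network bits, 6 host bits
Binary: 11111111111111111111111111000000
Mask: 255.255.255.192


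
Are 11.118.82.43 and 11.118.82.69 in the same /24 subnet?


Mask: 255.255.255.0
11.118.82.43 AND mask = 11.118.82.0
11.118.82.69 AND mask = 11.118.82.0
Yes, same subnet (11.118.82.0)


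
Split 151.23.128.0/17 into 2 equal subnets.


New prefix = 17 + 1 = 18
Each subnet has 16384 addresses
  151.23.128.0/18
  151.23.192.0/18
Subnets: 151.23.128.0/18, 151.23.192.0/18


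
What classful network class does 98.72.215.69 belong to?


First octet: 98
Binary: 01100010
0xxxxxxx -> Class A (1-126)
Class A, default mask 255.0.0.0 (/8)


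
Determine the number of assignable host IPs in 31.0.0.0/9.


Host bits = 32 - 9 = 23
Total addresses = 2^23 = 8388608
Usable = total - 2 (network and broadcast)
Usable hosts: 8388606


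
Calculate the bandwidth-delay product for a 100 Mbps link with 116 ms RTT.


BDP = bandwidth * RTT
= 100 Mbps * 116 ms
= 100 * 1e6 * 116 / 1000 bits
= 11600000 bits
= 1450000 bytes
= 1416.0156 KB
BDP = 11600000 bits (1450000 bytes)


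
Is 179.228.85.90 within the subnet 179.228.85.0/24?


Subnet network: 179.228.85.0
Test IP AND mask: 179.228.85.0
Yes, 179.228.85.90 is in 179.228.85.0/24


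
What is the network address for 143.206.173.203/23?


IP:   10001111.11001110.10101101.11001011
Mask: 11111111.11111111.11111110.00000000
AND operation:
Net:  10001111.11001110.10101100.00000000
Network: 143.206.172.0/23


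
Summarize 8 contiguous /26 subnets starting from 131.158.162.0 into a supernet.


Original prefix: /26
Number of subnets: 8 = 2^3
New prefix = 26 - 3 = 23
Supernet: 131.158.162.0/23


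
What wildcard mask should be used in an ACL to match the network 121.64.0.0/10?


Subnet mask: 255.192.0.0
Wildcard = 255.255.255.255 - subnet mask
255 - 255 = 0
255 - 192 = 63
255 - 0 = 255
255 - 0 = 255
Wildcard: 0.63.255.255


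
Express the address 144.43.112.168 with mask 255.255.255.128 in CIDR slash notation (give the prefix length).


Binary: 11111111.11111111.11111111.10000000
Count leading 1s
Prefix: /25


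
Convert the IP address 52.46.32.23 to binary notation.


52 = 00110100
46 = 00101110
32 = 00100000
23 = 00010111
Binary: 00110100.00101110.00100000.00010111


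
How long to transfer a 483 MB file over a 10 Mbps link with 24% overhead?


Effective throughput = 10 * (1 - 24/100) = 7.6 Mbps
File size in Mb = 483 * 8 = 3864 Mb
Time = 3864 / 7.6
Time = 508.4211 seconds


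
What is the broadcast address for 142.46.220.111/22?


Network: 142.46.220.0/22
Host bits = 10
Set all host bits to 1:
Broadcast: 142.46.223.255


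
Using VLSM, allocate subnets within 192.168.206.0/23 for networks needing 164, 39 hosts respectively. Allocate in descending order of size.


164 hosts -> /24 (254 usable): 192.168.206.0/24
39 hosts -> /26 (62 usable): 192.168.207.0/26
Allocation: 192.168.206.0/24 (164 hosts, 254 usable); 192.168.207.0/26 (39 hosts, 62 usable)


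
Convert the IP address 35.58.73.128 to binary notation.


35 = 00100011
58 = 00111010
73 = 01001001
128 = 10000000
Binary: 00100011.00111010.01001001.10000000


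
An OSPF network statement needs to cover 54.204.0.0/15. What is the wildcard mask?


Subnet mask: 255.254.0.0
Wildcard = 255.255.255.255 - subnet mask
255 - 255 = 0
255 - 254 = 1
255 - 0 = 255
255 - 0 = 255
Wildcard: 0.1.255.255


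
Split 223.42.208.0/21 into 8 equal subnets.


New prefix = 21 + 3 = 24
Each subnet has 256 addresses
  223.42.208.0/24
  223.42.209.0/24
  223.42.210.0/24
  223.42.211.0/24
  223.42.212.0/24
  223.42.213.0/24
  223.42.214.0/24
  223.42.215.0/24
Subnets: 223.42.208.0/24, 223.42.209.0/24, 223.42.210.0/24, 223.42.211.0/24, 223.42.212.0/24, 223.42.213.0/24, 223.42.214.0/24, 223.42.215.0/24


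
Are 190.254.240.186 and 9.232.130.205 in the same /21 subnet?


Mask: 255.255.248.0
190.254.240.186 AND mask = 190.254.240.0
9.232.130.205 AND mask = 9.232.128.0
No, different subnets (190.254.240.0 vs 9.232.128.0)


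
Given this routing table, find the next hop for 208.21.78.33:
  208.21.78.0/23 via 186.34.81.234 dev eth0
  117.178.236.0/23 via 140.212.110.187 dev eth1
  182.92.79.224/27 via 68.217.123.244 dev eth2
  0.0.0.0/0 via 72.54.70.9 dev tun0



Longest prefix match for 208.21.78.33:
  /23 208.21.78.0: MATCH
  /23 117.178.236.0: no
  /27 182.92.79.224: no
  /0 0.0.0.0: MATCH
Selected: next-hop 186.34.81.234 via eth0 (matched /23)


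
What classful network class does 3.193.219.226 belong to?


First octet: 3
Binary: 00000011
0xxxxxxx -> Class A (1-126)
Class A, default mask 255.0.0.0 (/8)


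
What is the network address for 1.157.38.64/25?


IP:   00000001.10011101.00100110.01000000
Mask: 11111111.11111111.11111111.10000000
AND operation:
Net:  00000001.10011101.00100110.00000000
Network: 1.157.38.0/25


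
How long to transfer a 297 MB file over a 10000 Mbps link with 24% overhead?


Effective throughput = 10000 * (1 - 24/100) = 7600 Mbps
File size in Mb = 297 * 8 = 2376 Mb
Time = 2376 / 7600
Time = 0.3126 seconds


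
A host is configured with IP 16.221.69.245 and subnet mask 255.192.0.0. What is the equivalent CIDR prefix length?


Binary: 11111111.11000000.00000000.00000000
Count leading 1s
Prefix: /10


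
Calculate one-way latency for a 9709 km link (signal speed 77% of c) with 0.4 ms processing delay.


Speed = 0.77 * 3e5 km/s = 231000 km/s
Propagation delay = 9709 / 231000 = 0.042 s = 42.0303 ms
Processing delay = 0.4 ms
Total one-way latency = 42.4303 ms


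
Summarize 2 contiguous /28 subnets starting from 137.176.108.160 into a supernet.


Original prefix: /28
Number of subnets: 2 = 2^1
New prefix = 28 - 1 = 27
Supernet: 137.176.108.160/27


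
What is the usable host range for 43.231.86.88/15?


Network: 43.230.0.0
Broadcast: 43.231.255.255
First usable = network + 1
Last usable = broadcast - 1
Range: 43.230.0.1 to 43.231.255.254


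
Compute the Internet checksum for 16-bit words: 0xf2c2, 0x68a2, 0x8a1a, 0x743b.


Sum all words (with carry folding):
+ 0xf2c2 = 0xf2c2
+ 0x68a2 = 0x5b65
+ 0x8a1a = 0xe57f
+ 0x743b = 0x59bb
One's complement: ~0x59bb
Checksum = 0xa644


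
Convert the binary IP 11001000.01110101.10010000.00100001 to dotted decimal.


11001000 = 200
01110101 = 117
10010000 = 144
00100001 = 33
IP: 200.117.144.33


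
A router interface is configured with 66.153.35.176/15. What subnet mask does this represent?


/15 means 15 network bits, 17 host bits
Binary: 11111111111111100000000000000000
Mask: 255.254.0.0


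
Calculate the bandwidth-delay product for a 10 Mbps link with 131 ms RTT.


BDP = bandwidth * RTT
= 10 Mbps * 131 ms
= 10 * 1e6 * 131 / 1000 bits
= 1310000 bits
= 163750 bytes
= 159.9121 KB
BDP = 1310000 bits (163750 bytes)


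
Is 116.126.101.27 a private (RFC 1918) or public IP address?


RFC 1918 private ranges:
  10.0.0.0/8 (10.0.0.0 - 10.255.255.255)
  172.16.0.0/12 (172.16.0.0 - 172.31.255.255)
  192.168.0.0/16 (192.168.0.0 - 192.168.255.255)
Public (not in any RFC 1918 range)


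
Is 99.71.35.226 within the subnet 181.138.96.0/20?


Subnet network: 181.138.96.0
Test IP AND mask: 99.71.32.0
No, 99.71.35.226 is not in 181.138.96.0/20


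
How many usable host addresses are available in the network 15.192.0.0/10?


Host bits = 32 - 10 = 22
Total addresses = 2^22 = 4194304
Usable = total - 2 (network and broadcast)
Usable hosts: 4194302


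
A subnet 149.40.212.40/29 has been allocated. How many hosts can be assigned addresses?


Host bits = 32 - 29 = 3
Total addresses = 2^3 = 8
Usable = total - 2 (network and broadcast)
Usable hosts: 6


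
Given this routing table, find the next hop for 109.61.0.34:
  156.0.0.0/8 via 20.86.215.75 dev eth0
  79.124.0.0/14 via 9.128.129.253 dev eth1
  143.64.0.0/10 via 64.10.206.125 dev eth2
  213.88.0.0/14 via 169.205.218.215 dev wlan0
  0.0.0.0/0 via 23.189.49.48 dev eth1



Longest prefix match for 109.61.0.34:
  /8 156.0.0.0: no
  /14 79.124.0.0: no
  /10 143.64.0.0: no
  /14 213.88.0.0: no
  /0 0.0.0.0: MATCH
Selected: next-hop 23.189.49.48 via eth1 (matched /0)


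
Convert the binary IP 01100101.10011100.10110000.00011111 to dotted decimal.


01100101 = 101
10011100 = 156
10110000 = 176
00011111 = 31
IP: 101.156.176.31


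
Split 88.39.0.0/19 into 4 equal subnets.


New prefix = 19 + 2 = 21
Each subnet has 2048 addresses
  88.39.0.0/21
  88.39.8.0/21
  88.39.16.0/21
  88.39.24.0/21
Subnets: 88.39.0.0/21, 88.39.8.0/21, 88.39.16.0/21, 88.39.24.0/21


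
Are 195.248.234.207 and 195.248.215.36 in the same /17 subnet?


Mask: 255.255.128.0
195.248.234.207 AND mask = 195.248.128.0
195.248.215.36 AND mask = 195.248.128.0
Yes, same subnet (195.248.128.0)


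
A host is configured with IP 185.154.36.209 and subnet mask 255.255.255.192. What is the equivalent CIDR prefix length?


Binary: 11111111.11111111.11111111.11000000
Count leading 1s
Prefix: /26


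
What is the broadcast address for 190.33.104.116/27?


Network: 190.33.104.96/27
Host bits = 5
Set all host bits to 1:
Broadcast: 190.33.104.127


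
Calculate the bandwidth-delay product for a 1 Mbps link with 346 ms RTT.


BDP = bandwidth * RTT
= 1 Mbps * 346 ms
= 1 * 1e6 * 346 / 1000 bits
= 346000 bits
= 43250 bytes
= 42.2363 KB
BDP = 346000 bits (43250 bytes)


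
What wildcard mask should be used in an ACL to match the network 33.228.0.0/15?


Subnet mask: 255.254.0.0
Wildcard = 255.255.255.255 - subnet mask
255 - 255 = 0
255 - 254 = 1
255 - 0 = 255
255 - 0 = 255
Wildcard: 0.1.255.255


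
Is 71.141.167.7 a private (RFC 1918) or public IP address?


RFC 1918 private ranges:
  10.0.0.0/8 (10.0.0.0 - 10.255.255.255)
  172.16.0.0/12 (172.16.0.0 - 172.31.255.255)
  192.168.0.0/16 (192.168.0.0 - 192.168.255.255)
Public (not in any RFC 1918 range)


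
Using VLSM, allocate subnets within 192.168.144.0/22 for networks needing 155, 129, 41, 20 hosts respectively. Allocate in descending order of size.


155 hosts -> /24 (254 usable): 192.168.144.0/24
129 hosts -> /24 (254 usable): 192.168.145.0/24
41 hosts -> /26 (62 usable): 192.168.146.0/26
20 hosts -> /27 (30 usable): 192.168.146.64/27
Allocation: 192.168.144.0/24 (155 hosts, 254 usable); 192.168.145.0/24 (129 hosts, 254 usable); 192.168.146.0/26 (41 hosts, 62 usable); 192.168.146.64/27 (20 hosts, 30 usable)


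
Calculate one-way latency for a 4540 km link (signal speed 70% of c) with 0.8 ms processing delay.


Speed = 0.7 * 3e5 km/s = 210000 km/s
Propagation delay = 4540 / 210000 = 0.0216 s = 21.619 ms
Processing delay = 0.8 ms
Total one-way latency = 22.419 ms


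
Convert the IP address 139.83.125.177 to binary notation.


139 = 10001011
83 = 01010011
125 = 01111101
177 = 10110001
Binary: 10001011.01010011.01111101.10110001


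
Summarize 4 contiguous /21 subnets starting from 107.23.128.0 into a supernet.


Original prefix: /21
Number of subnets: 4 = 2^2
New prefix = 21 - 2 = 19
Supernet: 107.23.128.0/19


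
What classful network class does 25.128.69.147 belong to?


First octet: 25
Binary: 00011001
0xxxxxxx -> Class A (1-126)
Class A, default mask 255.0.0.0 (/8)


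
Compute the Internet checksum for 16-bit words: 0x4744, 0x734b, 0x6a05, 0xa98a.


Sum all words (with carry folding):
+ 0x4744 = 0x4744
+ 0x734b = 0xba8f
+ 0x6a05 = 0x2495
+ 0xa98a = 0xce1f
One's complement: ~0xce1f
Checksum = 0x31e0


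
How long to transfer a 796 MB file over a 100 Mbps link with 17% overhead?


Effective throughput = 100 * (1 - 17/100) = 83 Mbps
File size in Mb = 796 * 8 = 6368 Mb
Time = 6368 / 83
Time = 76.7229 seconds


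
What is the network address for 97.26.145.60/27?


IP:   01100001.00011010.10010001.00111100
Mask: 11111111.11111111.11111111.11100000
AND operation:
Net:  01100001.00011010.10010001.00100000
Network: 97.26.145.32/27


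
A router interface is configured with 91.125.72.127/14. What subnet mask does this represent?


/14 means 14 network bits, 18 host bits
Binary: 11111111111111000000000000000000
Mask: 255.252.0.0


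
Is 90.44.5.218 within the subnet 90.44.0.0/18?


Subnet network: 90.44.0.0
Test IP AND mask: 90.44.0.0
Yes, 90.44.5.218 is in 90.44.0.0/18


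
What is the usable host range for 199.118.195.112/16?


Network: 199.118.0.0
Broadcast: 199.118.255.255
First usable = network + 1
Last usable = broadcast - 1
Range: 199.118.0.1 to 199.118.255.254


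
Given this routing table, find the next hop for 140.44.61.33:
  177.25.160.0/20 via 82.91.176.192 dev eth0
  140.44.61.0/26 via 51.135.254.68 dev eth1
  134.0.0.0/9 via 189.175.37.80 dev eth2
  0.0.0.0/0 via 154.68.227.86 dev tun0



Longest prefix match for 140.44.61.33:
  /20 177.25.160.0: no
  /26 140.44.61.0: MATCH
  /9 134.0.0.0: no
  /0 0.0.0.0: MATCH
Selected: next-hop 51.135.254.68 via eth1 (matched /26)


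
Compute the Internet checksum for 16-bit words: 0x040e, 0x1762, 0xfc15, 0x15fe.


Sum all words (with carry folding):
+ 0x040e = 0x040e
+ 0x1762 = 0x1b70
+ 0xfc15 = 0x1786
+ 0x15fe = 0x2d84
One's complement: ~0x2d84
Checksum = 0xd27b


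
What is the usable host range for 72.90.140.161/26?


Network: 72.90.140.128
Broadcast: 72.90.140.191
First usable = network + 1
Last usable = broadcast - 1
Range: 72.90.140.129 to 72.90.140.190


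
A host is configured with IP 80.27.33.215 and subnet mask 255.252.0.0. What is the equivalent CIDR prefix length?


Binary: 11111111.11111100.00000000.00000000
Count leading 1s
Prefix: /14


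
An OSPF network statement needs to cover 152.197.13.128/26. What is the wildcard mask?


Subnet mask: 255.255.255.192
Wildcard = 255.255.255.255 - subnet mask
255 - 255 = 0
255 - 255 = 0
255 - 255 = 0
255 - 192 = 63
Wildcard: 0.0.0.63


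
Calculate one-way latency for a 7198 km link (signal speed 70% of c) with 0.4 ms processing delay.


Speed = 0.7 * 3e5 km/s = 210000 km/s
Propagation delay = 7198 / 210000 = 0.0343 s = 34.2762 ms
Processing delay = 0.4 ms
Total one-way latency = 34.6762 ms


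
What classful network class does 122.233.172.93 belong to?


First octet: 122
Binary: 01111010
0xxxxxxx -> Class A (1-126)
Class A, default mask 255.0.0.0 (/8)


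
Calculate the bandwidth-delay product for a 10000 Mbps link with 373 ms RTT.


BDP = bandwidth * RTT
= 10000 Mbps * 373 ms
= 10000 * 1e6 * 373 / 1000 bits
= 3730000000 bits
= 466250000 bytes
= 455322.2656 KB
BDP = 3730000000 bits (466250000 bytes)
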